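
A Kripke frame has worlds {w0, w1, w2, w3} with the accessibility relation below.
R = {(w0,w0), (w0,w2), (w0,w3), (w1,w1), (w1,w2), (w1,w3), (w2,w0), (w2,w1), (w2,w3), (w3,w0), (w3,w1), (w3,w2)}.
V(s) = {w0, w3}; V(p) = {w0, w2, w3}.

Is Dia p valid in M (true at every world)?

Let φ = Dia p. Evaluate φ at each world:
  w0 (successors {w0, w2, w3}): φ is true.
  w1 (successors {w1, w2, w3}): φ is true.
  w2 (successors {w0, w1, w3}): φ is true.
  w3 (successors {w0, w1, w2}): φ is true.
For instance, at w0:
  At w0: Dia p requires p at some successor in {w0, w2, w3}.
    p holds at w0, so Dia p is true at w0.

Yes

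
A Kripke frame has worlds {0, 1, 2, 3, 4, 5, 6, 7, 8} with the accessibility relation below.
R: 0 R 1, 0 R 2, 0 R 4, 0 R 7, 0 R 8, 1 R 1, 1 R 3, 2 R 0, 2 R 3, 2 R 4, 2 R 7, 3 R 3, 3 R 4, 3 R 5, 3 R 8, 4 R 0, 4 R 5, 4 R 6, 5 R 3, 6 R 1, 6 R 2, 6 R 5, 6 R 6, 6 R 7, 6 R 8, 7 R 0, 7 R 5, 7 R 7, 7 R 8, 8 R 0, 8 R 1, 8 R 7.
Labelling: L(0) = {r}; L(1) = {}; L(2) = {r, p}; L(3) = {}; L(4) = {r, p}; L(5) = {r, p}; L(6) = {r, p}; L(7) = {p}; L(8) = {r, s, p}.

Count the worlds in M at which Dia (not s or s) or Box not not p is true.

Let φ = Dia (not s or s) or Box not not p. Evaluate φ at each world:
  0 (successors {1, 2, 4, 7, 8}): φ is true.
  1 (successors {1, 3}): φ is true.
  2 (successors {0, 3, 4, 7}): φ is true.
  3 (successors {3, 4, 5, 8}): φ is true.
  4 (successors {0, 5, 6}): φ is true.
  5 (successors {3}): φ is true.
  6 (successors {1, 2, 5, 6, 7, 8}): φ is true.
  7 (successors {0, 5, 7, 8}): φ is true.
  8 (successors {0, 1, 7}): φ is true.
For instance, at 5:
  At 5: Dia (not s or s) is true, Box not not p is false, so Dia (not s or s) or Box not not p is true.
    At 5: Dia (not s or s) requires not s or s at some successor in {3}.
      not s or s holds at 3, so Dia (not s or s) is true at 5.
    At 5: Box not not p requires not not p at every successor {3}.
      not not p fails at 3, so Box not not p is false at 5.
Satisfying worlds: {0, 1, 2, 3, 4, 5, 6, 7, 8}

9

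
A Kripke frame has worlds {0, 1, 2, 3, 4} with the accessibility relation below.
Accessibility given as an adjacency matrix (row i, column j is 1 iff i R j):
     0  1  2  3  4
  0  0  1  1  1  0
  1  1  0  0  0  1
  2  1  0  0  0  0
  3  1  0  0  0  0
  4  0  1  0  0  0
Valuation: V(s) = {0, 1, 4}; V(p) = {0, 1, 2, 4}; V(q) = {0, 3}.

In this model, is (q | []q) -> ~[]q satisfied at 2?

No

At 2: q | []q is true, ~[]q is false, so (q | []q) -> ~[]q is false.
  At 2: q is false, []q is true, so q | []q is true.
    At 2: []q requires q at every successor {0}.
      At 0: q is true.
    So []q is true at 2.
  At 2: []q is true, so ~[]q is false.
    At 2: []q requires q at every successor {0}.
      At 0: q is true.
    So []q is true at 2.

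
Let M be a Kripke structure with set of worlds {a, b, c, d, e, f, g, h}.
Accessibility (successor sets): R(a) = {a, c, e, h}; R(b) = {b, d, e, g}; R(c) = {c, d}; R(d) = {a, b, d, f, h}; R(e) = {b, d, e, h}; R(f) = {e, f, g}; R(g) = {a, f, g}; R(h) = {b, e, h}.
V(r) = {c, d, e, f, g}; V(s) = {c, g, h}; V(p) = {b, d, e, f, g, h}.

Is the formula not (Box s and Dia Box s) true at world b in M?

Yes

At b: Box s and Dia Box s is false, so not (Box s and Dia Box s) is true.
  At b: Box s is false, Dia Box s is false, so Box s and Dia Box s is false.
    At b: Box s requires s at every successor {b, d, e, g}.
      s fails at b, so Box s is false at b.
    At b: Dia Box s requires Box s at some successor in {b, d, e, g}.
      At b: Box s is false.
      At d: Box s is false.
      At e: Box s is false.
      At g: Box s is false.
    So Dia Box s is false at b.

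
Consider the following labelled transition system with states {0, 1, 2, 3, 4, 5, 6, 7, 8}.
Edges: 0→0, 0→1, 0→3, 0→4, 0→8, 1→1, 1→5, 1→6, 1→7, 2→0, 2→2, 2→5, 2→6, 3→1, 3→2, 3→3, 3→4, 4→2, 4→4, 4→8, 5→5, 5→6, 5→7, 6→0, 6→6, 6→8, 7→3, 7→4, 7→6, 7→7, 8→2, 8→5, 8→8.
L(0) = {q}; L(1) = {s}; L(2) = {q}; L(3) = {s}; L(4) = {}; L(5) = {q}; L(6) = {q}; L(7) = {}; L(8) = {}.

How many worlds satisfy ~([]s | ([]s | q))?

5

Let φ = ~([]s | ([]s | q)). Evaluate φ at each world:
  0 (successors {0, 1, 3, 4, 8}): φ is false.
  1 (successors {1, 5, 6, 7}): φ is true.
  2 (successors {0, 2, 5, 6}): φ is false.
  3 (successors {1, 2, 3, 4}): φ is true.
  4 (successors {2, 4, 8}): φ is true.
  5 (successors {5, 6, 7}): φ is false.
  6 (successors {0, 6, 8}): φ is false.
  7 (successors {3, 4, 6, 7}): φ is true.
  8 (successors {2, 5, 8}): φ is true.
For instance, at 1:
  At 1: []s | ([]s | q) is false, so ~([]s | ([]s | q)) is true.
    At 1: []s is false, []s | q is false, so []s | ([]s | q) is false.
      At 1: []s requires s at every successor {1, 5, 6, 7}.
        s fails at 5, so []s is false at 1.
      At 1: []s is false, q is false, so []s | q is false.
Satisfying worlds: {1, 3, 4, 7, 8}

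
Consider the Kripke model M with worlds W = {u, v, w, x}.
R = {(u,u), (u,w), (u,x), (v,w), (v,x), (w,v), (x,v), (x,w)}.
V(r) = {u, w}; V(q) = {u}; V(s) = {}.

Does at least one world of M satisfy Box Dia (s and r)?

No

Recall that Box ψ holds at a world iff ψ holds at every accessible world, and Dia ψ holds iff ψ holds at some accessible world.
Let φ = Box Dia (s and r). Evaluate φ at each world:
  u (successors {u, w, x}): φ is false.
  v (successors {w, x}): φ is false.
  w (successors {v}): φ is false.
  x (successors {v, w}): φ is false.
For instance, at u:
  At u: Box Dia (s and r) requires Dia (s and r) at every successor {u, w, x}.
    Dia (s and r) fails at u, so Box Dia (s and r) is false at u.
      At u: Dia (s and r) requires s and r at some successor in {u, w, x}.
        At u: s and r is false.
        At w: s and r is false.
        At x: s and r is false.
      So Dia (s and r) is false at u.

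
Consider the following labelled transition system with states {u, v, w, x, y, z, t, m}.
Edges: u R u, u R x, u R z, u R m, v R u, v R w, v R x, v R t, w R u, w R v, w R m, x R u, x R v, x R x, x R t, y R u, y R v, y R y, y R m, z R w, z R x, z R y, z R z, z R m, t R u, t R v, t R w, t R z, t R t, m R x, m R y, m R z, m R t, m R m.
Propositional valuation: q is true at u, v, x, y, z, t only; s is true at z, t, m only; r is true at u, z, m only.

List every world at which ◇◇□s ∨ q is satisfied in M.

u, v, x, y, z, t

Let φ = ◇◇□s ∨ q. Evaluate φ at each world:
  u (successors {u, x, z, m}): φ is true.
  v (successors {u, w, x, t}): φ is true.
  w (successors {u, v, m}): φ is false.
  x (successors {u, v, x, t}): φ is true.
  y (successors {u, v, y, m}): φ is true.
  z (successors {w, x, y, z, m}): φ is true.
  t (successors {u, v, w, z, t}): φ is true.
  m (successors {x, y, z, t, m}): φ is false.
For instance, at m:
  At m: ◇◇□s is false, q is false, so ◇◇□s ∨ q is false.
    At m: ◇◇□s requires ◇□s at some successor in {x, y, z, t, m}.
      At x: ◇□s is false.
      At y: ◇□s is false.
      At z: ◇□s is false.
      At t: ◇□s is false.
      At m: ◇□s is false.
    So ◇◇□s is false at m.
Satisfying worlds: {u, v, x, y, z, t}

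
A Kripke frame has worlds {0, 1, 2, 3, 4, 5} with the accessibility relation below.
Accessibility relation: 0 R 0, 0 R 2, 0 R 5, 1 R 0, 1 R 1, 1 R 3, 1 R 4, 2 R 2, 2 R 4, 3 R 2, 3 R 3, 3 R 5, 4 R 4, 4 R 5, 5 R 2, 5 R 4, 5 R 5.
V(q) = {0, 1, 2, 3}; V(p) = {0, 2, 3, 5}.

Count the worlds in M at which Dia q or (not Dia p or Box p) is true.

Recall that Box ψ holds at a world iff ψ holds at every accessible world, and Dia ψ holds iff ψ holds at some accessible world.
Let φ = Dia q or (not Dia p or Box p). Evaluate φ at each world:
  0 (successors {0, 2, 5}): φ is true.
  1 (successors {0, 1, 3, 4}): φ is true.
  2 (successors {2, 4}): φ is true.
  3 (successors {2, 3, 5}): φ is true.
  4 (successors {4, 5}): φ is false.
  5 (successors {2, 4, 5}): φ is true.
For instance, at 2:
  At 2: Dia q is true, not Dia p or Box p is false, so Dia q or (not Dia p or Box p) is true.
    At 2: Dia q requires q at some successor in {2, 4}.
      q holds at 2, so Dia q is true at 2.
    At 2: not Dia p is false, Box p is false, so not Dia p or Box p is false.
      At 2: Dia p is true, so not Dia p is false.
      At 2: Box p requires p at every successor {2, 4}.
        p fails at 4, so Box p is false at 2.
Satisfying worlds: {0, 1, 2, 3, 5}

5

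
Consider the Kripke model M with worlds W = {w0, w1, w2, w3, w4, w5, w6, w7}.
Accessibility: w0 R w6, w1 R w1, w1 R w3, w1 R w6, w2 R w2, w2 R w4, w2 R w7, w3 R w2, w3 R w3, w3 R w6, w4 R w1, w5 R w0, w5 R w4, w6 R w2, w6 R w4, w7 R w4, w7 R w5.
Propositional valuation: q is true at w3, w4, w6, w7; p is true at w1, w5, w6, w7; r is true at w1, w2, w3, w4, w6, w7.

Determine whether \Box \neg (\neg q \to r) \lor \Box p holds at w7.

At w7: \Box \neg (\neg q \to r) is false, \Box p is false, so \Box \neg (\neg q \to r) \lor \Box p is false.
  At w7: \Box \neg (\neg q \to r) requires \neg (\neg q \to r) at every successor {w4, w5}.
    \neg (\neg q \to r) fails at w4, so \Box \neg (\neg q \to r) is false at w7.
  At w7: \Box p requires p at every successor {w4, w5}.
    p fails at w4, so \Box p is false at w7.

No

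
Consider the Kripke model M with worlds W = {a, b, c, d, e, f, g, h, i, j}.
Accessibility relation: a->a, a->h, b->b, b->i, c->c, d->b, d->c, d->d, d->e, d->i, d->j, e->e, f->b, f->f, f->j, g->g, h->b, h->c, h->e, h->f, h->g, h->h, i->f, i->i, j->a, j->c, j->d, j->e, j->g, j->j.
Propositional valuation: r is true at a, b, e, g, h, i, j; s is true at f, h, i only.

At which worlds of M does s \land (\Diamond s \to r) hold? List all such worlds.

Let φ = s \land (\Diamond s \to r). Evaluate φ at each world:
  a (successors {a, h}): φ is false.
  b (successors {b, i}): φ is false.
  c (successors {c}): φ is false.
  d (successors {b, c, d, e, i, j}): φ is false.
  e (successors {e}): φ is false.
  f (successors {b, f, j}): φ is false.
  g (successors {g}): φ is false.
  h (successors {b, c, e, f, g, h}): φ is true.
  i (successors {f, i}): φ is true.
  j (successors {a, c, d, e, g, j}): φ is false.
For instance, at a:
  At a: s is false, \Diamond s \to r is true, so s \land (\Diamond s \to r) is false.
    At a: \Diamond s is true, r is true, so \Diamond s \to r is true.
      At a: \Diamond s requires s at some successor in {a, h}.
        s holds at h, so \Diamond s is true at a.
Satisfying worlds: {h, i}

h, i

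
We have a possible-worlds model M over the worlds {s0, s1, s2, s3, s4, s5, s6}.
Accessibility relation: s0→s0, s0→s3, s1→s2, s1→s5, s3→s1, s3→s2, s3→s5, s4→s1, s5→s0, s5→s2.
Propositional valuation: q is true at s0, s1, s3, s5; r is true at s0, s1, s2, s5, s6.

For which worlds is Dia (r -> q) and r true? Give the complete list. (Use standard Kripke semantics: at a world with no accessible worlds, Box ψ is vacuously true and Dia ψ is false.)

s0, s1, s5

Let φ = Dia (r -> q) and r. Evaluate φ at each world:
  s0 (successors {s0, s3}): φ is true.
  s1 (successors {s2, s5}): φ is true.
  s2 (successors ∅): φ is false.
  s3 (successors {s1, s2, s5}): φ is false.
  s4 (successors {s1}): φ is false.
  s5 (successors {s0, s2}): φ is true.
  s6 (successors ∅): φ is false.
For instance, at s4:
  At s4: Dia (r -> q) is true, r is false, so Dia (r -> q) and r is false.
    At s4: Dia (r -> q) requires r -> q at some successor in {s1}.
      r -> q holds at s1, so Dia (r -> q) is true at s4.
Satisfying worlds: {s0, s1, s5}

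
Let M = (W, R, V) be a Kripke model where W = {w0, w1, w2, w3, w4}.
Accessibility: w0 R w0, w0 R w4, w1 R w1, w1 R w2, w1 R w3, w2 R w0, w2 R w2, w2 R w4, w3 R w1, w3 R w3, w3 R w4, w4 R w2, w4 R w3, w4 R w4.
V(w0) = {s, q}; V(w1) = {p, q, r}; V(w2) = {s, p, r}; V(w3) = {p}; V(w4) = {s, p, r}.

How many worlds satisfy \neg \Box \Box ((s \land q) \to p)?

Let φ = \neg \Box \Box ((s \land q) \to p). Evaluate φ at each world:
  w0 (successors {w0, w4}): φ is true.
  w1 (successors {w1, w2, w3}): φ is true.
  w2 (successors {w0, w2, w4}): φ is true.
  w3 (successors {w1, w3, w4}): φ is false.
  w4 (successors {w2, w3, w4}): φ is true.
For instance, at w1:
  At w1: \Box \Box ((s \land q) \to p) is false, so \neg \Box \Box ((s \land q) \to p) is true.
    At w1: \Box \Box ((s \land q) \to p) requires \Box ((s \land q) \to p) at every successor {w1, w2, w3}.
      \Box ((s \land q) \to p) fails at w2, so \Box \Box ((s \land q) \to p) is false at w1.
Satisfying worlds: {w0, w1, w2, w4}

4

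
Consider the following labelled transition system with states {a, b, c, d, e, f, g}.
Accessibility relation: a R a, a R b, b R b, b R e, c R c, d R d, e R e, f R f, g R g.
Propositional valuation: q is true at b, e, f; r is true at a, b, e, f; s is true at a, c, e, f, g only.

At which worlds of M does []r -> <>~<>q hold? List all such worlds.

c, d, g

Recall that []ψ holds at a world iff ψ holds at every accessible world, and <>ψ holds iff ψ holds at some accessible world.
Let φ = []r -> <>~<>q. Evaluate φ at each world:
  a (successors {a, b}): φ is false.
  b (successors {b, e}): φ is false.
  c (successors {c}): φ is true.
  d (successors {d}): φ is true.
  e (successors {e}): φ is false.
  f (successors {f}): φ is false.
  g (successors {g}): φ is true.
For instance, at e:
  At e: []r is true, <>~<>q is false, so []r -> <>~<>q is false.
    At e: []r requires r at every successor {e}.
      At e: r is true.
    So []r is true at e.
    At e: <>~<>q requires ~<>q at some successor in {e}.
      At e: ~<>q is false.
    So <>~<>q is false at e.
Satisfying worlds: {c, d, g}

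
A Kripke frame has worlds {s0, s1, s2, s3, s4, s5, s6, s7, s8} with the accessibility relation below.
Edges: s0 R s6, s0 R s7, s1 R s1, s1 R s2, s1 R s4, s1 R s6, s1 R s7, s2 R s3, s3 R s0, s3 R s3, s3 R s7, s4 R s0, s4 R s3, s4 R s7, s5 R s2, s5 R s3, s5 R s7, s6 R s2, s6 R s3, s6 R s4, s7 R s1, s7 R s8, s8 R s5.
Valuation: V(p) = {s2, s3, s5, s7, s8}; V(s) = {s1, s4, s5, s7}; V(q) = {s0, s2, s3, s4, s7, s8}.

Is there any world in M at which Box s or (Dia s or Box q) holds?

Yes

Let φ = Box s or (Dia s or Box q). Evaluate φ at each world:
  s0 (successors {s6, s7}): φ is true.
  s1 (successors {s1, s2, s4, s6, s7}): φ is true.
  s2 (successors {s3}): φ is true.
  s3 (successors {s0, s3, s7}): φ is true.
  s4 (successors {s0, s3, s7}): φ is true.
  s5 (successors {s2, s3, s7}): φ is true.
  s6 (successors {s2, s3, s4}): φ is true.
  s7 (successors {s1, s8}): φ is true.
  s8 (successors {s5}): φ is true.
Detail at s0 (witness):
  At s0: Box s is false, Dia s or Box q is true, so Box s or (Dia s or Box q) is true.
    At s0: Box s requires s at every successor {s6, s7}.
      s fails at s6, so Box s is false at s0.
    At s0: Dia s is true, Box q is false, so Dia s or Box q is true.
      At s0: Dia s requires s at some successor in {s6, s7}.
        s holds at s7, so Dia s is true at s0.
      At s0: Box q requires q at every successor {s6, s7}.
        q fails at s6, so Box q is false at s0.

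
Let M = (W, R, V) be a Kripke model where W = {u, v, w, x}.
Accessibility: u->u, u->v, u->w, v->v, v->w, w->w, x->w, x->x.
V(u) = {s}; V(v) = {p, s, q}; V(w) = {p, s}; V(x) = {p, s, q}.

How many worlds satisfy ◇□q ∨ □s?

Recall that □ψ holds at a world iff ψ holds at every accessible world, and ◇ψ holds iff ψ holds at some accessible world.
Let φ = ◇□q ∨ □s. Evaluate φ at each world:
  u (successors {u, v, w}): φ is true.
  v (successors {v, w}): φ is true.
  w (successors {w}): φ is true.
  x (successors {w, x}): φ is true.
For instance, at w:
  At w: ◇□q is false, □s is true, so ◇□q ∨ □s is true.
    At w: ◇□q requires □q at some successor in {w}.
      At w: □q is false.
    So ◇□q is false at w.
    At w: □s requires s at every successor {w}.
      At w: s is true.
    So □s is true at w.
Satisfying worlds: {u, v, w, x}

4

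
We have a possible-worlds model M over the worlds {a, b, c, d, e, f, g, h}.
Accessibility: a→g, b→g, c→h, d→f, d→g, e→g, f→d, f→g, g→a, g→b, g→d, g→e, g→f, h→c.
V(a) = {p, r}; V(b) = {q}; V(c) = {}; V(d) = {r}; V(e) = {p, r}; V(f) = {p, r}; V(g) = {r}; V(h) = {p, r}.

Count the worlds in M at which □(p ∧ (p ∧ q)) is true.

0

Recall that □ψ holds at a world iff ψ holds at every accessible world, and ◇ψ holds iff ψ holds at some accessible world.
Let φ = □(p ∧ (p ∧ q)). Evaluate φ at each world:
  a (successors {g}): φ is false.
  b (successors {g}): φ is false.
  c (successors {h}): φ is false.
  d (successors {f, g}): φ is false.
  e (successors {g}): φ is false.
  f (successors {d, g}): φ is false.
  g (successors {a, b, d, e, f}): φ is false.
  h (successors {c}): φ is false.
For instance, at h:
  At h: □(p ∧ (p ∧ q)) requires p ∧ (p ∧ q) at every successor {c}.
    p ∧ (p ∧ q) fails at c, so □(p ∧ (p ∧ q)) is false at h.
Satisfying worlds: none.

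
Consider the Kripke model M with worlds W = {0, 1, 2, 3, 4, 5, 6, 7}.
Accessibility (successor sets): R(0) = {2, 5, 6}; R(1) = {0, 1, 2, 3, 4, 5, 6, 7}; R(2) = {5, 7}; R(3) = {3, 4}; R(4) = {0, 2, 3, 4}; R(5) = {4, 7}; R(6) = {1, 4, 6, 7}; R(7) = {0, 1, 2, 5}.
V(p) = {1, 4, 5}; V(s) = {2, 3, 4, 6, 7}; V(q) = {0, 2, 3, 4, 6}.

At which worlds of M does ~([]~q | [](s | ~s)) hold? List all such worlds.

none

Recall that []ψ holds at a world iff ψ holds at every accessible world, and <>ψ holds iff ψ holds at some accessible world.
Let φ = ~([]~q | [](s | ~s)). Evaluate φ at each world:
  0 (successors {2, 5, 6}): φ is false.
  1 (successors {0, 1, 2, 3, 4, 5, 6, 7}): φ is false.
  2 (successors {5, 7}): φ is false.
  3 (successors {3, 4}): φ is false.
  4 (successors {0, 2, 3, 4}): φ is false.
  5 (successors {4, 7}): φ is false.
  6 (successors {1, 4, 6, 7}): φ is false.
  7 (successors {0, 1, 2, 5}): φ is false.
For instance, at 5:
  At 5: []~q | [](s | ~s) is true, so ~([]~q | [](s | ~s)) is false.
    At 5: []~q is false, [](s | ~s) is true, so []~q | [](s | ~s) is true.
      At 5: []~q requires ~q at every successor {4, 7}.
        ~q fails at 4, so []~q is false at 5.
      At 5: [](s | ~s) requires s | ~s at every successor {4, 7}.
        At 4: s | ~s is true.
        At 7: s | ~s is true.
      So [](s | ~s) is true at 5.
Satisfying worlds: none.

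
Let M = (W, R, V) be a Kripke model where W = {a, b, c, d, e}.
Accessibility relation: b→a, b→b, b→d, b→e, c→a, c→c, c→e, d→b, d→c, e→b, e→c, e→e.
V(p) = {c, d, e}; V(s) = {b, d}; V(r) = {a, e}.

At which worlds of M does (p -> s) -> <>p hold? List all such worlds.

Let φ = (p -> s) -> <>p. Evaluate φ at each world:
  a (successors ∅): φ is false.
  b (successors {a, b, d, e}): φ is true.
  c (successors {a, c, e}): φ is true.
  d (successors {b, c}): φ is true.
  e (successors {b, c, e}): φ is true.
For instance, at c:
  At c: p -> s is false, <>p is true, so (p -> s) -> <>p is true.
    At c: <>p requires p at some successor in {a, c, e}.
      p holds at c, so <>p is true at c.
Satisfying worlds: {b, c, d, e}

b, c, d, e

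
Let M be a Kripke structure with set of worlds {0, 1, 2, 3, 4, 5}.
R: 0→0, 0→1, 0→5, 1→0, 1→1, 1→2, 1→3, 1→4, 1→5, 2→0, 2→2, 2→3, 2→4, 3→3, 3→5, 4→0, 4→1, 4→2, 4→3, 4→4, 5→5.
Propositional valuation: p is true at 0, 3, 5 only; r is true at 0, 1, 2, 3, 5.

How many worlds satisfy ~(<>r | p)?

0

Let φ = ~(<>r | p). Evaluate φ at each world:
  0 (successors {0, 1, 5}): φ is false.
  1 (successors {0, 1, 2, 3, 4, 5}): φ is false.
  2 (successors {0, 2, 3, 4}): φ is false.
  3 (successors {3, 5}): φ is false.
  4 (successors {0, 1, 2, 3, 4}): φ is false.
  5 (successors {5}): φ is false.
For instance, at 3:
  At 3: <>r | p is true, so ~(<>r | p) is false.
    At 3: <>r is true, p is true, so <>r | p is true.
      At 3: <>r requires r at some successor in {3, 5}.
        r holds at 3, so <>r is true at 3.
Satisfying worlds: none.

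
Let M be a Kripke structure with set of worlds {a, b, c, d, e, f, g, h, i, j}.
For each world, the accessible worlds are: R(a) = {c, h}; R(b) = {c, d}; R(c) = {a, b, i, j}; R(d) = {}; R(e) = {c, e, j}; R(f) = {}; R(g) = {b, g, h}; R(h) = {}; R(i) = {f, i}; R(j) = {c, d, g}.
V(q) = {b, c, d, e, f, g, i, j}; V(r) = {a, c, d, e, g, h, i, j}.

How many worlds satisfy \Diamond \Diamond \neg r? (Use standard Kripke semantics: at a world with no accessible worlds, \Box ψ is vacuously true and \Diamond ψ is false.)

7

Let φ = \Diamond \Diamond \neg r. Evaluate φ at each world:
  a (successors {c, h}): φ is true.
  b (successors {c, d}): φ is true.
  c (successors {a, b, i, j}): φ is true.
  d (successors ∅): φ is false.
  e (successors {c, e, j}): φ is true.
  f (successors ∅): φ is false.
  g (successors {b, g, h}): φ is true.
  h (successors ∅): φ is false.
  i (successors {f, i}): φ is true.
  j (successors {c, d, g}): φ is true.
For instance, at c:
  At c: \Diamond \Diamond \neg r requires \Diamond \neg r at some successor in {a, b, i, j}.
    \Diamond \neg r holds at i, so \Diamond \Diamond \neg r is true at c.
      At i: \Diamond \neg r requires \neg r at some successor in {f, i}.
        \neg r holds at f, so \Diamond \neg r is true at i.
Satisfying worlds: {a, b, c, e, g, i, j}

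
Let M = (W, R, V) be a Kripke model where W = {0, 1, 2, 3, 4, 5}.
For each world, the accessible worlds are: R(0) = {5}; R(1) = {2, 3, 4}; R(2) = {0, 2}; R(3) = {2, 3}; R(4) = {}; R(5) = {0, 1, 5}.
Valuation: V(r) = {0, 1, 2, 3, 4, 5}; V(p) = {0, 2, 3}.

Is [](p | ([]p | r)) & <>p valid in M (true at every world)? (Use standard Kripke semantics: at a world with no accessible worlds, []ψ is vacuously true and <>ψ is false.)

No

Let φ = [](p | ([]p | r)) & <>p. Evaluate φ at each world:
  0 (successors {5}): φ is false.
  1 (successors {2, 3, 4}): φ is true.
  2 (successors {0, 2}): φ is true.
  3 (successors {2, 3}): φ is true.
  4 (successors ∅): φ is false.
  5 (successors {0, 1, 5}): φ is true.
Detail at 0 (counterexample):
  At 0: [](p | ([]p | r)) is true, <>p is false, so [](p | ([]p | r)) & <>p is false.
    At 0: [](p | ([]p | r)) requires p | ([]p | r) at every successor {5}.
      At 5: p | ([]p | r) is true.
    So [](p | ([]p | r)) is true at 0.
    At 0: <>p requires p at some successor in {5}.
      At 5: p is false.
    So <>p is false at 0.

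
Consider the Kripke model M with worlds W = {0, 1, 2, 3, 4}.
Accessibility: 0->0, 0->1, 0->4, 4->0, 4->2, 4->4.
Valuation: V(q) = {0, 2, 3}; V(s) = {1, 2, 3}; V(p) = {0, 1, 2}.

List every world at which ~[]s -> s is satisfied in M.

Let φ = ~[]s -> s. Evaluate φ at each world:
  0 (successors {0, 1, 4}): φ is false.
  1 (successors ∅): φ is true.
  2 (successors ∅): φ is true.
  3 (successors ∅): φ is true.
  4 (successors {0, 2, 4}): φ is false.
For instance, at 4:
  At 4: ~[]s is true, s is false, so ~[]s -> s is false.
    At 4: []s is false, so ~[]s is true.
      At 4: []s requires s at every successor {0, 2, 4}.
        s fails at 0, so []s is false at 4.
Satisfying worlds: {1, 2, 3}

1, 2, 3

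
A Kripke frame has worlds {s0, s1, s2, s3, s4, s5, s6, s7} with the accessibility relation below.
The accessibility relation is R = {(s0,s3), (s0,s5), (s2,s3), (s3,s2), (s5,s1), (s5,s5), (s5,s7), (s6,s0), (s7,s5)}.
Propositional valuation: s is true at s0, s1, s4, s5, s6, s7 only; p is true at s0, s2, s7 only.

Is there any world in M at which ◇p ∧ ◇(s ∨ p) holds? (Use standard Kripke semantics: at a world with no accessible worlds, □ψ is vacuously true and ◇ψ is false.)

Yes

Let φ = ◇p ∧ ◇(s ∨ p). Evaluate φ at each world:
  s0 (successors {s3, s5}): φ is false.
  s1 (successors ∅): φ is false.
  s2 (successors {s3}): φ is false.
  s3 (successors {s2}): φ is true.
  s4 (successors ∅): φ is false.
  s5 (successors {s1, s5, s7}): φ is true.
  s6 (successors {s0}): φ is true.
  s7 (successors {s5}): φ is false.
Detail at s3 (witness):
  At s3: ◇p is true, ◇(s ∨ p) is true, so ◇p ∧ ◇(s ∨ p) is true.
    At s3: ◇p requires p at some successor in {s2}.
      p holds at s2, so ◇p is true at s3.
    At s3: ◇(s ∨ p) requires s ∨ p at some successor in {s2}.
      s ∨ p holds at s2, so ◇(s ∨ p) is true at s3.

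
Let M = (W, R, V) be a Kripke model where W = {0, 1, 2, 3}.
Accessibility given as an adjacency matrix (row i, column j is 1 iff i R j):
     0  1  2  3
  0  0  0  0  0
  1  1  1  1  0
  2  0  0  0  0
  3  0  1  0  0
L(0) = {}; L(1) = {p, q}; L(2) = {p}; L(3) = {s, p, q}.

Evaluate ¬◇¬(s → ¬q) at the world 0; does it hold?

Recall that ◇ψ holds at a world iff ψ holds at some accessible world.
At 0: ◇¬(s → ¬q) is false, so ¬◇¬(s → ¬q) is true.
  At 0: no accessible worlds, so ◇¬(s → ¬q) is false.

Yes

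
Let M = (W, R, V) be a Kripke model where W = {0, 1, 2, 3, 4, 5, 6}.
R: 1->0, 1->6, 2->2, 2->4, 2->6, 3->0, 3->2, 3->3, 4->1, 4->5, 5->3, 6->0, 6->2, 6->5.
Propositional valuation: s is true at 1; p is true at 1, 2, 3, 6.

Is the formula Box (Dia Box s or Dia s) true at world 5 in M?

Yes

Recall that Box ψ holds at a world iff ψ holds at every accessible world, and Dia ψ holds iff ψ holds at some accessible world.
At 5: Box (Dia Box s or Dia s) requires Dia Box s or Dia s at every successor {3}.
    At 3: Dia Box s is true, Dia s is false, so Dia Box s or Dia s is true.
      At 3: Dia Box s requires Box s at some successor in {0, 2, 3}.
        Box s holds at 0, so Dia Box s is true at 3.
      At 3: Dia s requires s at some successor in {0, 2, 3}.
        At 0: s is false.
        At 2: s is false.
        At 3: s is false.
      So Dia s is false at 3.
So Box (Dia Box s or Dia s) is true at 5.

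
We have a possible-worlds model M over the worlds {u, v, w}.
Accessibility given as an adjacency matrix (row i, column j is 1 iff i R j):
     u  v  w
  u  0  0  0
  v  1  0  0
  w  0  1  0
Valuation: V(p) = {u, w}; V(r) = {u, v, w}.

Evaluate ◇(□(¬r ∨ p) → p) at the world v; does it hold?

At v: ◇(□(¬r ∨ p) → p) requires □(¬r ∨ p) → p at some successor in {u}.
  □(¬r ∨ p) → p holds at u, so ◇(□(¬r ∨ p) → p) is true at v.
    At u: □(¬r ∨ p) is true, p is true, so □(¬r ∨ p) → p is true.
      At u: no accessible worlds, so □(¬r ∨ p) holds vacuously.

Yes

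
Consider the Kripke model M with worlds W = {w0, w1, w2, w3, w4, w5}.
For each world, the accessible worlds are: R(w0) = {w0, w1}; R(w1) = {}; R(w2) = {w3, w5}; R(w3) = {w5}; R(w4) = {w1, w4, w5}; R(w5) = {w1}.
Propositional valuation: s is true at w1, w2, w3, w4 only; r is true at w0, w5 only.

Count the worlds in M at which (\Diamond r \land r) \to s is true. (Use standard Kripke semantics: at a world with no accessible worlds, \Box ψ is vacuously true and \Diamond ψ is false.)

5

Let φ = (\Diamond r \land r) \to s. Evaluate φ at each world:
  w0 (successors {w0, w1}): φ is false.
  w1 (successors ∅): φ is true.
  w2 (successors {w3, w5}): φ is true.
  w3 (successors {w5}): φ is true.
  w4 (successors {w1, w4, w5}): φ is true.
  w5 (successors {w1}): φ is true.
For instance, at w0:
  At w0: \Diamond r \land r is true, s is false, so (\Diamond r \land r) \to s is false.
    At w0: \Diamond r is true, r is true, so \Diamond r \land r is true.
      At w0: \Diamond r requires r at some successor in {w0, w1}.
        r holds at w0, so \Diamond r is true at w0.
Satisfying worlds: {w1, w2, w3, w4, w5}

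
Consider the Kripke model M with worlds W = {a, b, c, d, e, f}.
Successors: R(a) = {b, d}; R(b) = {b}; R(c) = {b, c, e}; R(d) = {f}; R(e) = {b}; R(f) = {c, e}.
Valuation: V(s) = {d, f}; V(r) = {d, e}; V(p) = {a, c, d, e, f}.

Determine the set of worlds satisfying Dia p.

Let φ = Dia p. Evaluate φ at each world:
  a (successors {b, d}): φ is true.
  b (successors {b}): φ is false.
  c (successors {b, c, e}): φ is true.
  d (successors {f}): φ is true.
  e (successors {b}): φ is false.
  f (successors {c, e}): φ is true.
For instance, at e:
  At e: Dia p requires p at some successor in {b}.
    At b: p is false.
  So Dia p is false at e.
Satisfying worlds: {a, c, d, f}

a, c, d, f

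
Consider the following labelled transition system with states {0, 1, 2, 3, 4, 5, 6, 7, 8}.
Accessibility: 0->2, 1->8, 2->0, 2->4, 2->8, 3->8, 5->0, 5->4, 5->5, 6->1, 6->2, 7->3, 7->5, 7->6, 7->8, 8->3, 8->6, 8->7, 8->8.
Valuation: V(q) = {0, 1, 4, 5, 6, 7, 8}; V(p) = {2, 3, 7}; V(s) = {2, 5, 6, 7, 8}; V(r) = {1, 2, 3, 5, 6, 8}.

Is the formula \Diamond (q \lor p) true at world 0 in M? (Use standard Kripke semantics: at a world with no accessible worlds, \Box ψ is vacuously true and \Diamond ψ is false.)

Recall that \Diamond ψ holds at a world iff ψ holds at some accessible world.
At 0: \Diamond (q \lor p) requires q \lor p at some successor in {2}.
  q \lor p holds at 2, so \Diamond (q \lor p) is true at 0.

Yes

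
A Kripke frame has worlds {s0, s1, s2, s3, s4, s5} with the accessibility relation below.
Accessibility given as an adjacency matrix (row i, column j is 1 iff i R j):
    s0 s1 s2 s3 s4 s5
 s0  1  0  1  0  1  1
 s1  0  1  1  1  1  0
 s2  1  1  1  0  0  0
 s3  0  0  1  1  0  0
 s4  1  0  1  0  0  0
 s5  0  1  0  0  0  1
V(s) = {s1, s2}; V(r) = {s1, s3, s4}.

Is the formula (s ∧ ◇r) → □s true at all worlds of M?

No

Let φ = (s ∧ ◇r) → □s. Evaluate φ at each world:
  s0 (successors {s0, s2, s4, s5}): φ is true.
  s1 (successors {s1, s2, s3, s4}): φ is false.
  s2 (successors {s0, s1, s2}): φ is false.
  s3 (successors {s2, s3}): φ is true.
  s4 (successors {s0, s2}): φ is true.
  s5 (successors {s1, s5}): φ is true.
Detail at s1 (counterexample):
  At s1: s ∧ ◇r is true, □s is false, so (s ∧ ◇r) → □s is false.
    At s1: s is true, ◇r is true, so s ∧ ◇r is true.
      At s1: ◇r requires r at some successor in {s1, s2, s3, s4}.
        r holds at s1, so ◇r is true at s1.
    At s1: □s requires s at every successor {s1, s2, s3, s4}.
      s fails at s3, so □s is false at s1.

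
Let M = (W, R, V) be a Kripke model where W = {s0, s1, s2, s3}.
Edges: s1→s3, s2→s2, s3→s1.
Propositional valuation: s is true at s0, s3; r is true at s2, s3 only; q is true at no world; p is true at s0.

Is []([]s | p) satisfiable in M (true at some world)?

Let φ = []([]s | p). Evaluate φ at each world:
  s0 (successors ∅): φ is true.
  s1 (successors {s3}): φ is false.
  s2 (successors {s2}): φ is false.
  s3 (successors {s1}): φ is true.
Detail at s0 (witness):
  At s0: no accessible worlds, so []([]s | p) holds vacuously.

Yes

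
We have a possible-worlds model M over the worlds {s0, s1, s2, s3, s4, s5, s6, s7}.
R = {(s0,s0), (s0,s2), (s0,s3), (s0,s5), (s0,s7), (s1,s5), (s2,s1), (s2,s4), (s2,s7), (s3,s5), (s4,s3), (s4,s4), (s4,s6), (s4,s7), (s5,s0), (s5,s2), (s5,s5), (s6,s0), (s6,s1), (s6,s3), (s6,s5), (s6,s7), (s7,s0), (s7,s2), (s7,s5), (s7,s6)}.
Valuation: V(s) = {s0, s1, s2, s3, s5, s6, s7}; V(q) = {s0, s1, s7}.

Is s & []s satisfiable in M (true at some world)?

Yes

Let φ = s & []s. Evaluate φ at each world:
  s0 (successors {s0, s2, s3, s5, s7}): φ is true.
  s1 (successors {s5}): φ is true.
  s2 (successors {s1, s4, s7}): φ is false.
  s3 (successors {s5}): φ is true.
  s4 (successors {s3, s4, s6, s7}): φ is false.
  s5 (successors {s0, s2, s5}): φ is true.
  s6 (successors {s0, s1, s3, s5, s7}): φ is true.
  s7 (successors {s0, s2, s5, s6}): φ is true.
Detail at s0 (witness):
  At s0: s is true, []s is true, so s & []s is true.
    At s0: []s requires s at every successor {s0, s2, s3, s5, s7}.
      At s0: s is true.
      At s2: s is true.
      At s3: s is true.
      At s5: s is true.
      At s7: s is true.
    So []s is true at s0.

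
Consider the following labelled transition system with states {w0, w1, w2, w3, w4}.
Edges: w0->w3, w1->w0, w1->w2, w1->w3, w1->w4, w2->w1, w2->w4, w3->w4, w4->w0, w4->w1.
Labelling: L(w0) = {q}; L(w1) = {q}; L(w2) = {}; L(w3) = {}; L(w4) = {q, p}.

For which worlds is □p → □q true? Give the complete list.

w0, w1, w2, w3, w4

Let φ = □p → □q. Evaluate φ at each world:
  w0 (successors {w3}): φ is true.
  w1 (successors {w0, w2, w3, w4}): φ is true.
  w2 (successors {w1, w4}): φ is true.
  w3 (successors {w4}): φ is true.
  w4 (successors {w0, w1}): φ is true.
For instance, at w4:
  At w4: □p is false, □q is true, so □p → □q is true.
    At w4: □p requires p at every successor {w0, w1}.
      p fails at w0, so □p is false at w4.
    At w4: □q requires q at every successor {w0, w1}.
      At w0: q is true.
      At w1: q is true.
    So □q is true at w4.
Satisfying worlds: {w0, w1, w2, w3, w4}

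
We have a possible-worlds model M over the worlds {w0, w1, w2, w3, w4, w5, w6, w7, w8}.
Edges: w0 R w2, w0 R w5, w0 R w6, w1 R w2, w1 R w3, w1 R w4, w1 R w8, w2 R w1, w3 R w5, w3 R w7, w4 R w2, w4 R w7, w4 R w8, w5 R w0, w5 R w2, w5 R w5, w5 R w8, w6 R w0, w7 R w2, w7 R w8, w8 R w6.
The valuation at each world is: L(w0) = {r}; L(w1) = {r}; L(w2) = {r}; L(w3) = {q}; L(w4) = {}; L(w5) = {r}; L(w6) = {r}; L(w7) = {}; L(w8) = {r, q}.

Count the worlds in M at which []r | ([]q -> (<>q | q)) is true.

9

Recall that []ψ holds at a world iff ψ holds at every accessible world, and <>ψ holds iff ψ holds at some accessible world.
Let φ = []r | ([]q -> (<>q | q)). Evaluate φ at each world:
  w0 (successors {w2, w5, w6}): φ is true.
  w1 (successors {w2, w3, w4, w8}): φ is true.
  w2 (successors {w1}): φ is true.
  w3 (successors {w5, w7}): φ is true.
  w4 (successors {w2, w7, w8}): φ is true.
  w5 (successors {w0, w2, w5, w8}): φ is true.
  w6 (successors {w0}): φ is true.
  w7 (successors {w2, w8}): φ is true.
  w8 (successors {w6}): φ is true.
For instance, at w0:
  At w0: []r is true, []q -> (<>q | q) is true, so []r | ([]q -> (<>q | q)) is true.
    At w0: []r requires r at every successor {w2, w5, w6}.
      At w2: r is true.
      At w5: r is true.
      At w6: r is true.
    So []r is true at w0.
    At w0: []q is false, <>q | q is false, so []q -> (<>q | q) is true.
      At w0: []q requires q at every successor {w2, w5, w6}.
        q fails at w2, so []q is false at w0.
      At w0: <>q is false, q is false, so <>q | q is false.
Satisfying worlds: {w0, w1, w2, w3, w4, w5, w6, w7, w8}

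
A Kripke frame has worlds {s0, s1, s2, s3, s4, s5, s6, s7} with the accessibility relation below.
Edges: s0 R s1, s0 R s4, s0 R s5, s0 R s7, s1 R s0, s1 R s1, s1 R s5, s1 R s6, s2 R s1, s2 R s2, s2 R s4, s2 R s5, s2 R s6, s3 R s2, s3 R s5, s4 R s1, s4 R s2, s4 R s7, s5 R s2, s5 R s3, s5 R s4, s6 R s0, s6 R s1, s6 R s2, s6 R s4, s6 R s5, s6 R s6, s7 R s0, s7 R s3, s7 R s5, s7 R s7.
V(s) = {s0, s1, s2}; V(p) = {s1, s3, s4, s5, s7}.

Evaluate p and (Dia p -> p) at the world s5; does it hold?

Yes

Recall that Dia ψ holds at a world iff ψ holds at some accessible world.
At s5: p is true, Dia p -> p is true, so p and (Dia p -> p) is true.
  At s5: Dia p is true, p is true, so Dia p -> p is true.
    At s5: Dia p requires p at some successor in {s2, s3, s4}.
      p holds at s3, so Dia p is true at s5.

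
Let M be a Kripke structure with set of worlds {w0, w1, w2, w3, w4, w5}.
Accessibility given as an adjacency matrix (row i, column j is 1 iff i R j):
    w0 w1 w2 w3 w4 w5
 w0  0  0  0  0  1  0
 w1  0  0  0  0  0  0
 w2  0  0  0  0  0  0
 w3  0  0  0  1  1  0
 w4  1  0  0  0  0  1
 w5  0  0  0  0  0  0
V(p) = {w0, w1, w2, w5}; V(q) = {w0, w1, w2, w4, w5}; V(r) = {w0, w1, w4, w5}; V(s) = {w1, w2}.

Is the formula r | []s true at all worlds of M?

Let φ = r | []s. Evaluate φ at each world:
  w0 (successors {w4}): φ is true.
  w1 (successors ∅): φ is true.
  w2 (successors ∅): φ is true.
  w3 (successors {w3, w4}): φ is false.
  w4 (successors {w0, w5}): φ is true.
  w5 (successors ∅): φ is true.
Detail at w3 (counterexample):
  At w3: r is false, []s is false, so r | []s is false.
    At w3: []s requires s at every successor {w3, w4}.
      s fails at w3, so []s is false at w3.

No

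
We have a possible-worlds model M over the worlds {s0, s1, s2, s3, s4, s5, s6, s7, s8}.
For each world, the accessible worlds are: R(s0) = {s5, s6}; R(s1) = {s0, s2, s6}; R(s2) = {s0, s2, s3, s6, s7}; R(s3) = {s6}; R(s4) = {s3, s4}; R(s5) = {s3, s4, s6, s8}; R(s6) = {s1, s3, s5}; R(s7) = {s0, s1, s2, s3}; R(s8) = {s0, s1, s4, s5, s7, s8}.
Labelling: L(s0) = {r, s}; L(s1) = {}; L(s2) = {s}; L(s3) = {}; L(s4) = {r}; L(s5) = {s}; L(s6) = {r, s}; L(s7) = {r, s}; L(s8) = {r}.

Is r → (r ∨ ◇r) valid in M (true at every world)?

Yes

Let φ = r → (r ∨ ◇r). Evaluate φ at each world:
  s0 (successors {s5, s6}): φ is true.
  s1 (successors {s0, s2, s6}): φ is true.
  s2 (successors {s0, s2, s3, s6, s7}): φ is true.
  s3 (successors {s6}): φ is true.
  s4 (successors {s3, s4}): φ is true.
  s5 (successors {s3, s4, s6, s8}): φ is true.
  s6 (successors {s1, s3, s5}): φ is true.
  s7 (successors {s0, s1, s2, s3}): φ is true.
  s8 (successors {s0, s1, s4, s5, s7, s8}): φ is true.
For instance, at s5:
  At s5: r is false, r ∨ ◇r is true, so r → (r ∨ ◇r) is true.
    At s5: r is false, ◇r is true, so r ∨ ◇r is true.
      At s5: ◇r requires r at some successor in {s3, s4, s6, s8}.
        r holds at s4, so ◇r is true at s5.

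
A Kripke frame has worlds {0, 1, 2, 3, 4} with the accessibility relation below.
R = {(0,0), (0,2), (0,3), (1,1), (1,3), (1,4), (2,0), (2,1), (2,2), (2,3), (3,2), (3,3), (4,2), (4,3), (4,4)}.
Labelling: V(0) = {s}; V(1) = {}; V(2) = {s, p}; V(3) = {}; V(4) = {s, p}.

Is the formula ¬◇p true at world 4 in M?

At 4: ◇p is true, so ¬◇p is false.
  At 4: ◇p requires p at some successor in {2, 3, 4}.
    p holds at 2, so ◇p is true at 4.

No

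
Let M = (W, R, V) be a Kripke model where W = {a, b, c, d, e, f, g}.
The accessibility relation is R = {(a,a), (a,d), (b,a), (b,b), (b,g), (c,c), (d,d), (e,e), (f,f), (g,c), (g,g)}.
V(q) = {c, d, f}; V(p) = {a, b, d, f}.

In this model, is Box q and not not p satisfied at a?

No

At a: Box q is false, not not p is true, so Box q and not not p is false.
  At a: Box q requires q at every successor {a, d}.
    q fails at a, so Box q is false at a.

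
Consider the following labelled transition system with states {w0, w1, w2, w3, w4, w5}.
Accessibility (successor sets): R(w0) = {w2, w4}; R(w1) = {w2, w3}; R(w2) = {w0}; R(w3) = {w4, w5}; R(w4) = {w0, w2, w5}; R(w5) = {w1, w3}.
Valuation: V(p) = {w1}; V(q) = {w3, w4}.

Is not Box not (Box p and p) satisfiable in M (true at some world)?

Let φ = not Box not (Box p and p). Evaluate φ at each world:
  w0 (successors {w2, w4}): φ is false.
  w1 (successors {w2, w3}): φ is false.
  w2 (successors {w0}): φ is false.
  w3 (successors {w4, w5}): φ is false.
  w4 (successors {w0, w2, w5}): φ is false.
  w5 (successors {w1, w3}): φ is false.
For instance, at w1:
  At w1: Box not (Box p and p) is true, so not Box not (Box p and p) is false.
    At w1: Box not (Box p and p) requires not (Box p and p) at every successor {w2, w3}.
      At w2: not (Box p and p) is true.
      At w3: not (Box p and p) is true.
    So Box not (Box p and p) is true at w1.

No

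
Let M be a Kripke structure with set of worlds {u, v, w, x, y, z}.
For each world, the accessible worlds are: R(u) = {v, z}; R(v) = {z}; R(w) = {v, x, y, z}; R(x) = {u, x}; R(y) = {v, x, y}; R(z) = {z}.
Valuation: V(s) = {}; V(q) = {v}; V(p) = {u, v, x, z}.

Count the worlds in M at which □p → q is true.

Let φ = □p → q. Evaluate φ at each world:
  u (successors {v, z}): φ is false.
  v (successors {z}): φ is true.
  w (successors {v, x, y, z}): φ is true.
  x (successors {u, x}): φ is false.
  y (successors {v, x, y}): φ is true.
  z (successors {z}): φ is false.
For instance, at z:
  At z: □p is true, q is false, so □p → q is false.
    At z: □p requires p at every successor {z}.
      At z: p is true.
    So □p is true at z.
Satisfying worlds: {v, w, y}

3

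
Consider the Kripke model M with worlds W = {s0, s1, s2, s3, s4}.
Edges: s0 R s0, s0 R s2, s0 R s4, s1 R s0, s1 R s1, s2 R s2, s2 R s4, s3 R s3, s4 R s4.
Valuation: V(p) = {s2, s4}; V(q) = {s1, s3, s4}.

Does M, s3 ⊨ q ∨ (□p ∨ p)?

At s3: q is true, □p ∨ p is false, so q ∨ (□p ∨ p) is true.
  At s3: □p is false, p is false, so □p ∨ p is false.
    At s3: □p requires p at every successor {s3}.
      p fails at s3, so □p is false at s3.

Yes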